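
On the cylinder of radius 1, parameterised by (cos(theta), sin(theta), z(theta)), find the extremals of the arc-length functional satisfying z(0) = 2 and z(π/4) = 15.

Parameterise the cylinder of radius R = 1 as
    r(θ) = (cos θ, sin θ, z(θ)).
The arc-length element is
    ds = sqrt(1 + (dz/dθ)^2) dθ,
so the Lagrangian is L = sqrt(1 + z'^2).
L depends on z' only, not on z or θ, so ∂L/∂z = 0 and
    ∂L/∂z' = z' / sqrt(1 + z'^2).
The Euler-Lagrange equation gives
    d/dθ( z' / sqrt(1 + z'^2) ) = 0,
so z' is constant. Integrating once:
    z(θ) = a θ + b,
a helix on the cylinder (a straight line when the cylinder is unrolled). The constants a, b are determined by the endpoint conditions.
With endpoint conditions z(0) = 2 and z(π/4) = 15: from z(0) = b we get b = 2, and a·π/4 + 2 = 15 gives a = 52/π, so
    z(θ) = (52/π) θ + 2.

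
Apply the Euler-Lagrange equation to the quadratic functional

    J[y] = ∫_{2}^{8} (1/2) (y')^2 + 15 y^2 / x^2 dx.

The Lagrangian is L = (1/2) (y')^2 + 15 y^2 / x^2.
Compute ∂L/∂y = 30y/x^2, ∂L/∂y' = y'.
The Euler-Lagrange equation d/dx(∂L/∂y') − ∂L/∂y = 0 reduces to
    y'' − 30/x^2 · y = 0  (x > 0).
Its general solution is
    y(x) = A x^6 + B x^(-5),
with A, B fixed by the endpoint conditions.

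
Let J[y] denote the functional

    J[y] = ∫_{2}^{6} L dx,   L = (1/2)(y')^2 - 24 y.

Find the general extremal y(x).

The Lagrangian is L = (1/2)(y')^2 - 24 y.
∂L/∂y = -24.
∂L/∂y' = y'.
The Euler-Lagrange equation d/dx(∂L/∂y') − ∂L/∂y = 0 becomes:
    y'' + 24 = 0
General solution: y(x) = -12 x^2 + A x + B, where A and B are arbitrary constants fixed by the endpoint conditions.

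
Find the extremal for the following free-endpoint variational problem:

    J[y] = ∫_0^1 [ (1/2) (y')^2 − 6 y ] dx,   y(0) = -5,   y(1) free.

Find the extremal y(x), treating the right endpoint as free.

The Lagrangian L = (1/2) (y')^2 − 6 y gives
    ∂L/∂y = −6,   ∂L/∂y' = y'.
Euler-Lagrange: d/dx(y') − (−6) = 0, i.e. y'' + 6 = 0, so
    y(x) = −(6/2) x^2 + C1 x + C2.
Fixed left endpoint y(0) = -5 ⇒ C2 = -5.
The right endpoint x = 1 is free, so the natural (transversality) condition is ∂L/∂y' |_{x=1} = 0, i.e. y'(1) = 0.
Compute y'(x) = −6 x + C1, so y'(1) = −6 + C1 = 0 ⇒ C1 = 6.
Therefore the extremal is
    y(x) = −3 x^2 + 6 x − 5.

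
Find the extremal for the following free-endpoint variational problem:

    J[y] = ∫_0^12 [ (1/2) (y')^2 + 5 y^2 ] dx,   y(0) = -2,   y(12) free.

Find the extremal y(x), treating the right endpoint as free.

The Lagrangian L = (1/2) (y')^2 + 5 y^2 gives
    ∂L/∂y = 10 y,   ∂L/∂y' = y'.
Euler-Lagrange: y'' − 10 y = 0.
With k = sqrt(10), the general solution is
    y(x) = A cosh(sqrt(10) x) + B sinh(sqrt(10) x).
Fixed left endpoint y(0) = -2 ⇒ A = -2.
The right endpoint x = 12 is free, so the natural (transversality) condition is ∂L/∂y' |_{x=12} = 0, i.e. y'(12) = 0.
Compute y'(x) = A k sinh(k x) + B k cosh(k x), so
    y'(12) = A k sinh(k·12) + B k cosh(k·12) = 0
    ⇒ B = −A tanh(k·12) = 2 tanh(sqrt(10)·12).
Therefore the extremal is
    y(x) = −2 cosh(sqrt(10) x) + 2 tanh(sqrt(10)·12) sinh(sqrt(10) x).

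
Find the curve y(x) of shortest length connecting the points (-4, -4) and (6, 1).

Arc-length functional: J[y] = ∫ sqrt(1 + (y')^2) dx.
Lagrangian L = sqrt(1 + (y')^2) has no explicit y dependence, so ∂L/∂y = 0 and the Euler-Lagrange equation gives
    d/dx( y' / sqrt(1 + (y')^2) ) = 0  ⇒  y' / sqrt(1 + (y')^2) = const.
Hence y' is constant, so y(x) is affine.
Fitting the endpoints (-4, -4) and (6, 1):
    slope m = (1 − (-4)) / (6 − (-4)) = 1/2,
    intercept c = (-4) − m·(-4) = -2.
Extremal: y(x) = (1/2) x - 2.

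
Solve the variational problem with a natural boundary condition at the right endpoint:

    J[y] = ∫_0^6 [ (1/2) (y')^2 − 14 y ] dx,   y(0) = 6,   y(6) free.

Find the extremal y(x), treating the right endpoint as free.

The Lagrangian L = (1/2) (y')^2 − 14 y gives
    ∂L/∂y = −14,   ∂L/∂y' = y'.
Euler-Lagrange: d/dx(y') − (−14) = 0, i.e. y'' + 14 = 0, so
    y(x) = −(14/2) x^2 + C1 x + C2.
Fixed left endpoint y(0) = 6 ⇒ C2 = 6.
The right endpoint x = 6 is free, so the natural (transversality) condition is ∂L/∂y' |_{x=6} = 0, i.e. y'(6) = 0.
Compute y'(x) = −14 x + C1, so y'(6) = −84 + C1 = 0 ⇒ C1 = 84.
Therefore the extremal is
    y(x) = −7 x^2 + 84 x + 6.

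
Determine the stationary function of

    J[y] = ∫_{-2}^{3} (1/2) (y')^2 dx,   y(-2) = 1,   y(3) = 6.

The Lagrangian is L = (1/2) (y')^2.
Compute ∂L/∂y = 0, ∂L/∂y' = y'.
The Euler-Lagrange equation d/dx(∂L/∂y') − ∂L/∂y = 0 reduces to
    y'' = 0.
Its general solution is
    y(x) = A x + B,
with A, B fixed by the endpoint conditions.
Applying the endpoint conditions y(-2) = 1 and y(3) = 6: solve A·-2 + B = 1 and A·3 + B = 6. Subtracting gives A(3 − -2) = 6 − 1, so A = 1, and B = 1 − A·-2 = 3. Therefore
    y(x) = x + 3.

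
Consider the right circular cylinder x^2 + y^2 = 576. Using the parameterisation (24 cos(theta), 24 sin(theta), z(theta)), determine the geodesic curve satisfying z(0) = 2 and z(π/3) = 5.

Parameterise the cylinder of radius R = 24 as
    r(θ) = (24 cos θ, 24 sin θ, z(θ)).
The arc-length element is
    ds = sqrt(576 + (dz/dθ)^2) dθ,
so the Lagrangian is L = sqrt(576 + z'^2).
L depends on z' only, not on z or θ, so ∂L/∂z = 0 and
    ∂L/∂z' = z' / sqrt(576 + z'^2).
The Euler-Lagrange equation gives
    d/dθ( z' / sqrt(576 + z'^2) ) = 0,
so z' is constant. Integrating once:
    z(θ) = a θ + b,
a helix on the cylinder (a straight line when the cylinder is unrolled). The constants a, b are determined by the endpoint conditions.
With endpoint conditions z(0) = 2 and z(π/3) = 5: from z(0) = b we get b = 2, and a·π/3 + 2 = 5 gives a = 9/π, so
    z(θ) = (9/π) θ + 2.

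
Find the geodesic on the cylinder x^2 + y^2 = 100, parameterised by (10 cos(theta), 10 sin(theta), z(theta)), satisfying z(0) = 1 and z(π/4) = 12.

Parameterise the cylinder of radius R = 10 as
    r(θ) = (10 cos θ, 10 sin θ, z(θ)).
The arc-length element is
    ds = sqrt(100 + (dz/dθ)^2) dθ,
so the Lagrangian is L = sqrt(100 + z'^2).
L depends on z' only, not on z or θ, so ∂L/∂z = 0 and
    ∂L/∂z' = z' / sqrt(100 + z'^2).
The Euler-Lagrange equation gives
    d/dθ( z' / sqrt(100 + z'^2) ) = 0,
so z' is constant. Integrating once:
    z(θ) = a θ + b,
a helix on the cylinder (a straight line when the cylinder is unrolled). The constants a, b are determined by the endpoint conditions.
With endpoint conditions z(0) = 1 and z(π/4) = 12: from z(0) = b we get b = 1, and a·π/4 + 1 = 12 gives a = 44/π, so
    z(θ) = (44/π) θ + 1.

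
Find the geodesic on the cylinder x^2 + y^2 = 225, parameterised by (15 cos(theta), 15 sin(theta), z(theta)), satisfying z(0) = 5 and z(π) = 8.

Parameterise the cylinder of radius R = 15 as
    r(θ) = (15 cos θ, 15 sin θ, z(θ)).
The arc-length element is
    ds = sqrt(225 + (dz/dθ)^2) dθ,
so the Lagrangian is L = sqrt(225 + z'^2).
L depends on z' only, not on z or θ, so ∂L/∂z = 0 and
    ∂L/∂z' = z' / sqrt(225 + z'^2).
The Euler-Lagrange equation gives
    d/dθ( z' / sqrt(225 + z'^2) ) = 0,
so z' is constant. Integrating once:
    z(θ) = a θ + b,
a helix on the cylinder (a straight line when the cylinder is unrolled). The constants a, b are determined by the endpoint conditions.
With endpoint conditions z(0) = 5 and z(π) = 8: from z(0) = b we get b = 5, and a·π + 5 = 8 gives a = 3/π, so
    z(θ) = (3/π) θ + 5.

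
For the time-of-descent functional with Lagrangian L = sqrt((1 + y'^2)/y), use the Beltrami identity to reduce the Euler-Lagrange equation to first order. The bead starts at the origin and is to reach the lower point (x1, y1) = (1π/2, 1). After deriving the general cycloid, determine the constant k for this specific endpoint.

The Lagrangian L = sqrt((1 + y'^2) / y) has no explicit x dependence, so the Beltrami identity applies:
    L − y' ∂L/∂y' = C.
Compute ∂L/∂y' = y' / sqrt(y (1 + y'^2)).
Substitute:
    sqrt((1 + y'^2)/y) − y'·y' / sqrt(y (1 + y'^2))
    = (1 + y'^2) / sqrt(y (1 + y'^2)) − y'^2 / sqrt(y (1 + y'^2))
    = 1 / sqrt(y (1 + y'^2)) = C.
Squaring and rearranging gives the first integral
    y (1 + y'^2) = 1/C^2 =: k   (constant).
Solving this first-order ODE by the substitution
    y = (k/2)(1 − cos θ)
yields the cycloid parameterisation
    x(θ) = (k/2)(θ − sin θ),   y(θ) = (k/2)(1 − cos θ).
The constant k is fixed by the endpoint condition.
Now fit the given lower endpoint (x1, y1) = (1π/2, 1). At the bottom of the first arch (θ = π), the parametric equations give
    y(π) = (k/2)(1 − cos π) = k,
    x(π) = (k/2)(π − sin π) = kπ/2.
Matching y(π) = 1 gives k = 1, consistent with x(π) = 1π/2. Therefore the specific cycloid is
    x(θ) = (1/2)(θ − sin θ),   y(θ) = (1/2)(1 − cos θ).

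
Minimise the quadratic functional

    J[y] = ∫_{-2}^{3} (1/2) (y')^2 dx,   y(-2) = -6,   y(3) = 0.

The Lagrangian is L = (1/2) (y')^2.
Compute ∂L/∂y = 0, ∂L/∂y' = y'.
The Euler-Lagrange equation d/dx(∂L/∂y') − ∂L/∂y = 0 reduces to
    y'' = 0.
Its general solution is
    y(x) = A x + B,
with A, B fixed by the endpoint conditions.
Applying the endpoint conditions y(-2) = -6 and y(3) = 0: solve A·-2 + B = -6 and A·3 + B = 0. Subtracting gives A(3 − -2) = 0 − -6, so A = 6/5, and B = -6 − A·-2 = -18/5. Therefore
    y(x) = (6/5) x - 18/5.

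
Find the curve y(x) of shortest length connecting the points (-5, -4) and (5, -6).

Arc-length functional: J[y] = ∫ sqrt(1 + (y')^2) dx.
Lagrangian L = sqrt(1 + (y')^2) has no explicit y dependence, so ∂L/∂y = 0 and the Euler-Lagrange equation gives
    d/dx( y' / sqrt(1 + (y')^2) ) = 0  ⇒  y' / sqrt(1 + (y')^2) = const.
Hence y' is constant, so y(x) is affine.
Fitting the endpoints (-5, -4) and (5, -6):
    slope m = ((-6) − (-4)) / (5 − (-5)) = -1/5,
    intercept c = (-4) − m·(-5) = -5.
Extremal: y(x) = (-1/5) x - 5.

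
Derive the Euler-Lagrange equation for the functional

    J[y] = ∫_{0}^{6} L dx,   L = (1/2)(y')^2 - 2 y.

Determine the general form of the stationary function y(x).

The Lagrangian is L = (1/2)(y')^2 - 2 y.
∂L/∂y = -2.
∂L/∂y' = y'.
The Euler-Lagrange equation d/dx(∂L/∂y') − ∂L/∂y = 0 becomes:
    y'' + 2 = 0
General solution: y(x) = -x^2 + A x + B, where A and B are arbitrary constants fixed by the endpoint conditions.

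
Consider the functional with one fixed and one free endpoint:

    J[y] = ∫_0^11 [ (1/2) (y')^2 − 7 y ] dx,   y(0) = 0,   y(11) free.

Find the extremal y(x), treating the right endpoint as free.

The Lagrangian L = (1/2) (y')^2 − 7 y gives
    ∂L/∂y = −7,   ∂L/∂y' = y'.
Euler-Lagrange: d/dx(y') − (−7) = 0, i.e. y'' + 7 = 0, so
    y(x) = −(7/2) x^2 + C1 x + C2.
Fixed left endpoint y(0) = 0 ⇒ C2 = 0.
The right endpoint x = 11 is free, so the natural (transversality) condition is ∂L/∂y' |_{x=11} = 0, i.e. y'(11) = 0.
Compute y'(x) = −7 x + C1, so y'(11) = −77 + C1 = 0 ⇒ C1 = 77.
Therefore the extremal is
    y(x) = −(7/2) x^2 + 77 x.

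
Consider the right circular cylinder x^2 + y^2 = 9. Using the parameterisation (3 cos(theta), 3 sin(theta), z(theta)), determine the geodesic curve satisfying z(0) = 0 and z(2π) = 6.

Parameterise the cylinder of radius R = 3 as
    r(θ) = (3 cos θ, 3 sin θ, z(θ)).
The arc-length element is
    ds = sqrt(9 + (dz/dθ)^2) dθ,
so the Lagrangian is L = sqrt(9 + z'^2).
L depends on z' only, not on z or θ, so ∂L/∂z = 0 and
    ∂L/∂z' = z' / sqrt(9 + z'^2).
The Euler-Lagrange equation gives
    d/dθ( z' / sqrt(9 + z'^2) ) = 0,
so z' is constant. Integrating once:
    z(θ) = a θ + b,
a helix on the cylinder (a straight line when the cylinder is unrolled). The constants a, b are determined by the endpoint conditions.
With endpoint conditions z(0) = 0 and z(2π) = 6: from z(0) = b we get b = 0, and a·2π + 0 = 6 gives a = 3/π, so
    z(θ) = (3/π) θ.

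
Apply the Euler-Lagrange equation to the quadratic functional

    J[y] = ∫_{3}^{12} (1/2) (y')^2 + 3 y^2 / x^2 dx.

The Lagrangian is L = (1/2) (y')^2 + 3 y^2 / x^2.
Compute ∂L/∂y = 6y/x^2, ∂L/∂y' = y'.
The Euler-Lagrange equation d/dx(∂L/∂y') − ∂L/∂y = 0 reduces to
    y'' − 6/x^2 · y = 0  (x > 0).
Its general solution is
    y(x) = A x^3 + B x^(-2),
with A, B fixed by the endpoint conditions.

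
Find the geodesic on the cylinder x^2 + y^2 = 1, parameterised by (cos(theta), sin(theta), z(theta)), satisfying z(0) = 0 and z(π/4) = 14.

Parameterise the cylinder of radius R = 1 as
    r(θ) = (cos θ, sin θ, z(θ)).
The arc-length element is
    ds = sqrt(1 + (dz/dθ)^2) dθ,
so the Lagrangian is L = sqrt(1 + z'^2).
L depends on z' only, not on z or θ, so ∂L/∂z = 0 and
    ∂L/∂z' = z' / sqrt(1 + z'^2).
The Euler-Lagrange equation gives
    d/dθ( z' / sqrt(1 + z'^2) ) = 0,
so z' is constant. Integrating once:
    z(θ) = a θ + b,
a helix on the cylinder (a straight line when the cylinder is unrolled). The constants a, b are determined by the endpoint conditions.
With endpoint conditions z(0) = 0 and z(π/4) = 14: from z(0) = b we get b = 0, and a·π/4 + 0 = 14 gives a = 56/π, so
    z(θ) = (56/π) θ.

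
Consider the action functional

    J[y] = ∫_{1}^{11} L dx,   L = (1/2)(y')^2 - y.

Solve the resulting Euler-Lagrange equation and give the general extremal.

The Lagrangian is L = (1/2)(y')^2 - y.
∂L/∂y = -1.
∂L/∂y' = y'.
The Euler-Lagrange equation d/dx(∂L/∂y') − ∂L/∂y = 0 becomes:
    y'' + 1 = 0
General solution: y(x) = -x^2/2 + A x + B, where A and B are arbitrary constants fixed by the endpoint conditions.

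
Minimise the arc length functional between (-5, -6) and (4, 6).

Arc-length functional: J[y] = ∫ sqrt(1 + (y')^2) dx.
Lagrangian L = sqrt(1 + (y')^2) has no explicit y dependence, so ∂L/∂y = 0 and the Euler-Lagrange equation gives
    d/dx( y' / sqrt(1 + (y')^2) ) = 0  ⇒  y' / sqrt(1 + (y')^2) = const.
Hence y' is constant, so y(x) is affine.
Fitting the endpoints (-5, -6) and (4, 6):
    slope m = (6 − (-6)) / (4 − (-5)) = 4/3,
    intercept c = (-6) − m·(-5) = 2/3.
Extremal: y(x) = (4/3) x + 2/3.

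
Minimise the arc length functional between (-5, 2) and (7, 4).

Arc-length functional: J[y] = ∫ sqrt(1 + (y')^2) dx.
Lagrangian L = sqrt(1 + (y')^2) has no explicit y dependence, so ∂L/∂y = 0 and the Euler-Lagrange equation gives
    d/dx( y' / sqrt(1 + (y')^2) ) = 0  ⇒  y' / sqrt(1 + (y')^2) = const.
Hence y' is constant, so y(x) is affine.
Fitting the endpoints (-5, 2) and (7, 4):
    slope m = (4 − 2) / (7 − (-5)) = 1/6,
    intercept c = 2 − m·(-5) = 17/6.
Extremal: y(x) = (1/6) x + 17/6.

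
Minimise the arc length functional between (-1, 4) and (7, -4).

Arc-length functional: J[y] = ∫ sqrt(1 + (y')^2) dx.
Lagrangian L = sqrt(1 + (y')^2) has no explicit y dependence, so ∂L/∂y = 0 and the Euler-Lagrange equation gives
    d/dx( y' / sqrt(1 + (y')^2) ) = 0  ⇒  y' / sqrt(1 + (y')^2) = const.
Hence y' is constant, so y(x) is affine.
Fitting the endpoints (-1, 4) and (7, -4):
    slope m = ((-4) − 4) / (7 − (-1)) = -1,
    intercept c = 4 − m·(-1) = 3.
Extremal: y(x) = -x + 3.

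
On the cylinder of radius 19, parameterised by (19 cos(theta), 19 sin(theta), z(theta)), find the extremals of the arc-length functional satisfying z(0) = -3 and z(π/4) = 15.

Parameterise the cylinder of radius R = 19 as
    r(θ) = (19 cos θ, 19 sin θ, z(θ)).
The arc-length element is
    ds = sqrt(361 + (dz/dθ)^2) dθ,
so the Lagrangian is L = sqrt(361 + z'^2).
L depends on z' only, not on z or θ, so ∂L/∂z = 0 and
    ∂L/∂z' = z' / sqrt(361 + z'^2).
The Euler-Lagrange equation gives
    d/dθ( z' / sqrt(361 + z'^2) ) = 0,
so z' is constant. Integrating once:
    z(θ) = a θ + b,
a helix on the cylinder (a straight line when the cylinder is unrolled). The constants a, b are determined by the endpoint conditions.
With endpoint conditions z(0) = -3 and z(π/4) = 15: from z(0) = b we get b = -3, and a·π/4 + -3 = 15 gives a = 72/π, so
    z(θ) = (72/π) θ − 3.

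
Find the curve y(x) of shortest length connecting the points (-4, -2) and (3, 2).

Arc-length functional: J[y] = ∫ sqrt(1 + (y')^2) dx.
Lagrangian L = sqrt(1 + (y')^2) has no explicit y dependence, so ∂L/∂y = 0 and the Euler-Lagrange equation gives
    d/dx( y' / sqrt(1 + (y')^2) ) = 0  ⇒  y' / sqrt(1 + (y')^2) = const.
Hence y' is constant, so y(x) is affine.
Fitting the endpoints (-4, -2) and (3, 2):
    slope m = (2 − (-2)) / (3 − (-4)) = 4/7,
    intercept c = (-2) − m·(-4) = 2/7.
Extremal: y(x) = (4/7) x + 2/7.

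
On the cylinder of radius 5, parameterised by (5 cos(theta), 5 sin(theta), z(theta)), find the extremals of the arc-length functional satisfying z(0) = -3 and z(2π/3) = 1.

Parameterise the cylinder of radius R = 5 as
    r(θ) = (5 cos θ, 5 sin θ, z(θ)).
The arc-length element is
    ds = sqrt(25 + (dz/dθ)^2) dθ,
so the Lagrangian is L = sqrt(25 + z'^2).
L depends on z' only, not on z or θ, so ∂L/∂z = 0 and
    ∂L/∂z' = z' / sqrt(25 + z'^2).
The Euler-Lagrange equation gives
    d/dθ( z' / sqrt(25 + z'^2) ) = 0,
so z' is constant. Integrating once:
    z(θ) = a θ + b,
a helix on the cylinder (a straight line when the cylinder is unrolled). The constants a, b are determined by the endpoint conditions.
With endpoint conditions z(0) = -3 and z(2π/3) = 1: from z(0) = b we get b = -3, and a·2π/3 + -3 = 1 gives a = 6/π, so
    z(θ) = (6/π) θ − 3.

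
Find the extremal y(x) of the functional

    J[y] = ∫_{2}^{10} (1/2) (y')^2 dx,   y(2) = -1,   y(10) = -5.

The Lagrangian is L = (1/2) (y')^2.
Compute ∂L/∂y = 0, ∂L/∂y' = y'.
The Euler-Lagrange equation d/dx(∂L/∂y') − ∂L/∂y = 0 reduces to
    y'' = 0.
Its general solution is
    y(x) = A x + B,
with A, B fixed by the endpoint conditions.
Applying the endpoint conditions y(2) = -1 and y(10) = -5: solve A·2 + B = -1 and A·10 + B = -5. Subtracting gives A(10 − 2) = -5 − -1, so A = -1/2, and B = -1 − A·2 = 0. Therefore
    y(x) = (-1/2) x.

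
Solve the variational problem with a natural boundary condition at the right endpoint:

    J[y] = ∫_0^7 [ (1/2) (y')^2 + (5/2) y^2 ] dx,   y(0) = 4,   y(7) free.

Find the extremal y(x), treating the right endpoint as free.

The Lagrangian L = (1/2) (y')^2 + (5/2) y^2 gives
    ∂L/∂y = 5 y,   ∂L/∂y' = y'.
Euler-Lagrange: y'' − 5 y = 0.
With k = sqrt(5), the general solution is
    y(x) = A cosh(sqrt(5) x) + B sinh(sqrt(5) x).
Fixed left endpoint y(0) = 4 ⇒ A = 4.
The right endpoint x = 7 is free, so the natural (transversality) condition is ∂L/∂y' |_{x=7} = 0, i.e. y'(7) = 0.
Compute y'(x) = A k sinh(k x) + B k cosh(k x), so
    y'(7) = A k sinh(k·7) + B k cosh(k·7) = 0
    ⇒ B = −A tanh(k·7) = − 4 tanh(sqrt(5)·7).
Therefore the extremal is
    y(x) = 4 cosh(sqrt(5) x) − 4 tanh(sqrt(5)·7) sinh(sqrt(5) x).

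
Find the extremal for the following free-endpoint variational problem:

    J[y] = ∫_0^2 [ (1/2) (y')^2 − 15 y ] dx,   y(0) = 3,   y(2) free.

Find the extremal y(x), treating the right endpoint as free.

The Lagrangian L = (1/2) (y')^2 − 15 y gives
    ∂L/∂y = −15,   ∂L/∂y' = y'.
Euler-Lagrange: d/dx(y') − (−15) = 0, i.e. y'' + 15 = 0, so
    y(x) = −(15/2) x^2 + C1 x + C2.
Fixed left endpoint y(0) = 3 ⇒ C2 = 3.
The right endpoint x = 2 is free, so the natural (transversality) condition is ∂L/∂y' |_{x=2} = 0, i.e. y'(2) = 0.
Compute y'(x) = −15 x + C1, so y'(2) = −30 + C1 = 0 ⇒ C1 = 30.
Therefore the extremal is
    y(x) = −(15/2) x^2 + 30 x + 3.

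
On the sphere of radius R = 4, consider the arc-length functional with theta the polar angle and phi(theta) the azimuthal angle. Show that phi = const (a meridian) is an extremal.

On the sphere of radius R = 4 with spherical coordinates (θ, φ), the induced metric is
    ds^2 = 16(dθ^2 + sin^2(θ) dφ^2).
Using θ as the parameter, the arc-length functional becomes
    J[φ] = ∫ 4 sqrt(1 + sin^2(θ) (dφ/dθ)^2) dθ.
So L = 4 sqrt(1 + sin^2(θ) φ'^2). Compute
    ∂L/∂φ = 0  (L has no explicit φ dependence),
    ∂L/∂φ' = 4 sin^2(θ) φ' / sqrt(1 + sin^2(θ) φ'^2).
For the candidate φ(θ) = c (constant), φ' = 0, so ∂L/∂φ' evaluated along the candidate vanishes, and ∂L/∂φ is identically zero. Hence
    d/dθ(∂L/∂φ') − ∂L/∂φ = 0
is satisfied. Therefore meridians φ = const are extremals of arc length — they are geodesics on the sphere.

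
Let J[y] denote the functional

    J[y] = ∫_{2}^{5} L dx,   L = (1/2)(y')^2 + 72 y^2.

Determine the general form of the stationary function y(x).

The Lagrangian is L = (1/2)(y')^2 + 72 y^2.
∂L/∂y = 144y.
∂L/∂y' = y'.
The Euler-Lagrange equation d/dx(∂L/∂y') − ∂L/∂y = 0 becomes:
    y'' - 144 y = 0
General solution: y(x) = A e^(12x) + B e^(-12x), where A and B are arbitrary constants fixed by the endpoint conditions.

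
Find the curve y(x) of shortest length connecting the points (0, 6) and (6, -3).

Arc-length functional: J[y] = ∫ sqrt(1 + (y')^2) dx.
Lagrangian L = sqrt(1 + (y')^2) has no explicit y dependence, so ∂L/∂y = 0 and the Euler-Lagrange equation gives
    d/dx( y' / sqrt(1 + (y')^2) ) = 0  ⇒  y' / sqrt(1 + (y')^2) = const.
Hence y' is constant, so y(x) is affine.
Fitting the endpoints (0, 6) and (6, -3):
    slope m = ((-3) − 6) / (6 − 0) = -3/2,
    intercept c = 6 − m·0 = 6.
Extremal: y(x) = (-3/2) x + 6.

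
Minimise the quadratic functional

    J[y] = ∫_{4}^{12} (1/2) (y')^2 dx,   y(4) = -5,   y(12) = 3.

The Lagrangian is L = (1/2) (y')^2.
Compute ∂L/∂y = 0, ∂L/∂y' = y'.
The Euler-Lagrange equation d/dx(∂L/∂y') − ∂L/∂y = 0 reduces to
    y'' = 0.
Its general solution is
    y(x) = A x + B,
with A, B fixed by the endpoint conditions.
Applying the endpoint conditions y(4) = -5 and y(12) = 3: solve A·4 + B = -5 and A·12 + B = 3. Subtracting gives A(12 − 4) = 3 − -5, so A = 1, and B = -5 − A·4 = -9. Therefore
    y(x) = x - 9.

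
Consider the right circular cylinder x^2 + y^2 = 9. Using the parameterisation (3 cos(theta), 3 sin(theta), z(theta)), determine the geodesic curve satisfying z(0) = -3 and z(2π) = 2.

Parameterise the cylinder of radius R = 3 as
    r(θ) = (3 cos θ, 3 sin θ, z(θ)).
The arc-length element is
    ds = sqrt(9 + (dz/dθ)^2) dθ,
so the Lagrangian is L = sqrt(9 + z'^2).
L depends on z' only, not on z or θ, so ∂L/∂z = 0 and
    ∂L/∂z' = z' / sqrt(9 + z'^2).
The Euler-Lagrange equation gives
    d/dθ( z' / sqrt(9 + z'^2) ) = 0,
so z' is constant. Integrating once:
    z(θ) = a θ + b,
a helix on the cylinder (a straight line when the cylinder is unrolled). The constants a, b are determined by the endpoint conditions.
With endpoint conditions z(0) = -3 and z(2π) = 2: from z(0) = b we get b = -3, and a·2π + -3 = 2 gives a = 5/(2π), so
    z(θ) = (5/(2π)) θ − 3.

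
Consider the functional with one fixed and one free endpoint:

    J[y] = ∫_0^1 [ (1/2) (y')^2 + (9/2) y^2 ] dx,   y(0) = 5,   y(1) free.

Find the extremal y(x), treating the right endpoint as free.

The Lagrangian L = (1/2) (y')^2 + (9/2) y^2 gives
    ∂L/∂y = 9 y,   ∂L/∂y' = y'.
Euler-Lagrange: y'' − 9 y = 0.
With k = 3, the general solution is
    y(x) = A cosh(3 x) + B sinh(3 x).
Fixed left endpoint y(0) = 5 ⇒ A = 5.
The right endpoint x = 1 is free, so the natural (transversality) condition is ∂L/∂y' |_{x=1} = 0, i.e. y'(1) = 0.
Compute y'(x) = A k sinh(k x) + B k cosh(k x), so
    y'(1) = A k sinh(k·1) + B k cosh(k·1) = 0
    ⇒ B = −A tanh(k·1) = − 5 tanh(3·1).
Therefore the extremal is
    y(x) = 5 cosh(3 x) − 5 tanh(3·1) sinh(3 x).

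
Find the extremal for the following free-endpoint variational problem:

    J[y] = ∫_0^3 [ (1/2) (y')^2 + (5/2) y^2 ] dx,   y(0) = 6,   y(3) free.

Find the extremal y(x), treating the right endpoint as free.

The Lagrangian L = (1/2) (y')^2 + (5/2) y^2 gives
    ∂L/∂y = 5 y,   ∂L/∂y' = y'.
Euler-Lagrange: y'' − 5 y = 0.
With k = sqrt(5), the general solution is
    y(x) = A cosh(sqrt(5) x) + B sinh(sqrt(5) x).
Fixed left endpoint y(0) = 6 ⇒ A = 6.
The right endpoint x = 3 is free, so the natural (transversality) condition is ∂L/∂y' |_{x=3} = 0, i.e. y'(3) = 0.
Compute y'(x) = A k sinh(k x) + B k cosh(k x), so
    y'(3) = A k sinh(k·3) + B k cosh(k·3) = 0
    ⇒ B = −A tanh(k·3) = − 6 tanh(sqrt(5)·3).
Therefore the extremal is
    y(x) = 6 cosh(sqrt(5) x) − 6 tanh(sqrt(5)·3) sinh(sqrt(5) x).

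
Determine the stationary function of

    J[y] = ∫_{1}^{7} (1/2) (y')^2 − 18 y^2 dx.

The Lagrangian is L = (1/2) (y')^2 − 18 y^2.
Compute ∂L/∂y = -36y, ∂L/∂y' = y'.
The Euler-Lagrange equation d/dx(∂L/∂y') − ∂L/∂y = 0 reduces to
    y'' + 36 y = 0.
Its general solution is
    y(x) = A sin(6x) + B cos(6x),
with A, B fixed by the endpoint conditions.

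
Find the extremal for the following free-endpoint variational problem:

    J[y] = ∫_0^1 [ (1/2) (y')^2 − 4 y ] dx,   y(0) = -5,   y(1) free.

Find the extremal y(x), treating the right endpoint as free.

The Lagrangian L = (1/2) (y')^2 − 4 y gives
    ∂L/∂y = −4,   ∂L/∂y' = y'.
Euler-Lagrange: d/dx(y') − (−4) = 0, i.e. y'' + 4 = 0, so
    y(x) = −(4/2) x^2 + C1 x + C2.
Fixed left endpoint y(0) = -5 ⇒ C2 = -5.
The right endpoint x = 1 is free, so the natural (transversality) condition is ∂L/∂y' |_{x=1} = 0, i.e. y'(1) = 0.
Compute y'(x) = −4 x + C1, so y'(1) = −4 + C1 = 0 ⇒ C1 = 4.
Therefore the extremal is
    y(x) = −2 x^2 + 4 x − 5.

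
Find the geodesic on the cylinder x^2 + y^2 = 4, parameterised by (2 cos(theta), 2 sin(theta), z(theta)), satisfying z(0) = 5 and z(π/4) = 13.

Parameterise the cylinder of radius R = 2 as
    r(θ) = (2 cos θ, 2 sin θ, z(θ)).
The arc-length element is
    ds = sqrt(4 + (dz/dθ)^2) dθ,
so the Lagrangian is L = sqrt(4 + z'^2).
L depends on z' only, not on z or θ, so ∂L/∂z = 0 and
    ∂L/∂z' = z' / sqrt(4 + z'^2).
The Euler-Lagrange equation gives
    d/dθ( z' / sqrt(4 + z'^2) ) = 0,
so z' is constant. Integrating once:
    z(θ) = a θ + b,
a helix on the cylinder (a straight line when the cylinder is unrolled). The constants a, b are determined by the endpoint conditions.
With endpoint conditions z(0) = 5 and z(π/4) = 13: from z(0) = b we get b = 5, and a·π/4 + 5 = 13 gives a = 32/π, so
    z(θ) = (32/π) θ + 5.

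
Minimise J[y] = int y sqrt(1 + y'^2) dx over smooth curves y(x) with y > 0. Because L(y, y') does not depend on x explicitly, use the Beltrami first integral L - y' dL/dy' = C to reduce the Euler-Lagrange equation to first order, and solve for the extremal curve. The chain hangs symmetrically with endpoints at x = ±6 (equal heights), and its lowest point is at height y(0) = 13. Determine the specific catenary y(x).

The Lagrangian L(y, y') = y sqrt(1 + y'^2) has no explicit x dependence, so the Beltrami identity applies:
    L − y' ∂L/∂y' = C.
Compute ∂L/∂y' = y · y' / sqrt(1 + y'^2). Then
    L − y' ∂L/∂y'
    = y sqrt(1 + y'^2) − y · y'^2 / sqrt(1 + y'^2)
    = y (1 + y'^2 − y'^2) / sqrt(1 + y'^2)
    = y / sqrt(1 + y'^2) = C.
Squaring gives y^2 = C^2 (1 + y'^2), i.e.
    y'^2 = y^2 / C^2 − 1.
Separating variables,
    dy / sqrt(y^2 − C^2) = dx / C,
and integrating gives arccosh(y / C) = (x − a)/C, so
    y(x) = C cosh((x − a)/C),
the catenary. The constants C and a are fixed by the two endpoint conditions (and, for the hanging-chain problem, the length constraint selects C).
Now fit the given data. The endpoints x = ±6 are symmetric at equal height, so the catenary is even about its minimum: a = 0 and y(x) = C cosh(x/C). The lowest point is y(0) = C cosh(0) = C, and we are told y(0) = 13, so C = 13. Therefore
    y(x) = 13 cosh(x/13),
and at the endpoints
    y(±6) = 13 cosh(6/13).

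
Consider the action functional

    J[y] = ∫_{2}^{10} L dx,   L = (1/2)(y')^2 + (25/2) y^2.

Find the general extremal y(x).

The Lagrangian is L = (1/2)(y')^2 + (25/2) y^2.
∂L/∂y = 25y.
∂L/∂y' = y'.
The Euler-Lagrange equation d/dx(∂L/∂y') − ∂L/∂y = 0 becomes:
    y'' - 25 y = 0
General solution: y(x) = A e^(5x) + B e^(-5x), where A and B are arbitrary constants fixed by the endpoint conditions.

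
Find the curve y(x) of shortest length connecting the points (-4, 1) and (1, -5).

Arc-length functional: J[y] = ∫ sqrt(1 + (y')^2) dx.
Lagrangian L = sqrt(1 + (y')^2) has no explicit y dependence, so ∂L/∂y = 0 and the Euler-Lagrange equation gives
    d/dx( y' / sqrt(1 + (y')^2) ) = 0  ⇒  y' / sqrt(1 + (y')^2) = const.
Hence y' is constant, so y(x) is affine.
Fitting the endpoints (-4, 1) and (1, -5):
    slope m = ((-5) − 1) / (1 − (-4)) = -6/5,
    intercept c = 1 − m·(-4) = -19/5.
Extremal: y(x) = (-6/5) x - 19/5.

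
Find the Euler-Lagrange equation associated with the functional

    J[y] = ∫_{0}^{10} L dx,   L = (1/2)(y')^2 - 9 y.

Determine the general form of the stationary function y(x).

The Lagrangian is L = (1/2)(y')^2 - 9 y.
∂L/∂y = -9.
∂L/∂y' = y'.
The Euler-Lagrange equation d/dx(∂L/∂y') − ∂L/∂y = 0 becomes:
    y'' + 9 = 0
General solution: y(x) = -(9/2) x^2 + A x + B, where A and B are arbitrary constants fixed by the endpoint conditions.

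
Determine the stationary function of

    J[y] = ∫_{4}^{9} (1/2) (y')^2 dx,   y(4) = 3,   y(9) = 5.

The Lagrangian is L = (1/2) (y')^2.
Compute ∂L/∂y = 0, ∂L/∂y' = y'.
The Euler-Lagrange equation d/dx(∂L/∂y') − ∂L/∂y = 0 reduces to
    y'' = 0.
Its general solution is
    y(x) = A x + B,
with A, B fixed by the endpoint conditions.
Applying the endpoint conditions y(4) = 3 and y(9) = 5: solve A·4 + B = 3 and A·9 + B = 5. Subtracting gives A(9 − 4) = 5 − 3, so A = 2/5, and B = 3 − A·4 = 7/5. Therefore
    y(x) = (2/5) x + 7/5.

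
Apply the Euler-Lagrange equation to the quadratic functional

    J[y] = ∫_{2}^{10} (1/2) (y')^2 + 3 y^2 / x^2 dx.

The Lagrangian is L = (1/2) (y')^2 + 3 y^2 / x^2.
Compute ∂L/∂y = 6y/x^2, ∂L/∂y' = y'.
The Euler-Lagrange equation d/dx(∂L/∂y') − ∂L/∂y = 0 reduces to
    y'' − 6/x^2 · y = 0  (x > 0).
Its general solution is
    y(x) = A x^3 + B x^(-2),
with A, B fixed by the endpoint conditions.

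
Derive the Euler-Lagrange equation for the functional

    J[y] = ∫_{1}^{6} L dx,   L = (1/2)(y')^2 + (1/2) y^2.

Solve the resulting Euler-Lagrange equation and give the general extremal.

The Lagrangian is L = (1/2)(y')^2 + (1/2) y^2.
∂L/∂y = y.
∂L/∂y' = y'.
The Euler-Lagrange equation d/dx(∂L/∂y') − ∂L/∂y = 0 becomes:
    y'' - y = 0
General solution: y(x) = A e^x + B e^(-x), where A and B are arbitrary constants fixed by the endpoint conditions.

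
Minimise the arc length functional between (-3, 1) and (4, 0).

Arc-length functional: J[y] = ∫ sqrt(1 + (y')^2) dx.
Lagrangian L = sqrt(1 + (y')^2) has no explicit y dependence, so ∂L/∂y = 0 and the Euler-Lagrange equation gives
    d/dx( y' / sqrt(1 + (y')^2) ) = 0  ⇒  y' / sqrt(1 + (y')^2) = const.
Hence y' is constant, so y(x) is affine.
Fitting the endpoints (-3, 1) and (4, 0):
    slope m = (0 − 1) / (4 − (-3)) = -1/7,
    intercept c = 1 − m·(-3) = 4/7.
Extremal: y(x) = (-1/7) x + 4/7.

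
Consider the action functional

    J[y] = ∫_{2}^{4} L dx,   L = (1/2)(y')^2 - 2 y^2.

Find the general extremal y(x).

The Lagrangian is L = (1/2)(y')^2 - 2 y^2.
∂L/∂y = -4y.
∂L/∂y' = y'.
The Euler-Lagrange equation d/dx(∂L/∂y') − ∂L/∂y = 0 becomes:
    y'' + 4 y = 0
General solution: y(x) = A sin(2x) + B cos(2x), where A and B are arbitrary constants fixed by the endpoint conditions.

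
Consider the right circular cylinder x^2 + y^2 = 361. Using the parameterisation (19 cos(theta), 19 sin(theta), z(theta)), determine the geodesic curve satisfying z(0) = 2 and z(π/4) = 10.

Parameterise the cylinder of radius R = 19 as
    r(θ) = (19 cos θ, 19 sin θ, z(θ)).
The arc-length element is
    ds = sqrt(361 + (dz/dθ)^2) dθ,
so the Lagrangian is L = sqrt(361 + z'^2).
L depends on z' only, not on z or θ, so ∂L/∂z = 0 and
    ∂L/∂z' = z' / sqrt(361 + z'^2).
The Euler-Lagrange equation gives
    d/dθ( z' / sqrt(361 + z'^2) ) = 0,
so z' is constant. Integrating once:
    z(θ) = a θ + b,
a helix on the cylinder (a straight line when the cylinder is unrolled). The constants a, b are determined by the endpoint conditions.
With endpoint conditions z(0) = 2 and z(π/4) = 10: from z(0) = b we get b = 2, and a·π/4 + 2 = 10 gives a = 32/π, so
    z(θ) = (32/π) θ + 2.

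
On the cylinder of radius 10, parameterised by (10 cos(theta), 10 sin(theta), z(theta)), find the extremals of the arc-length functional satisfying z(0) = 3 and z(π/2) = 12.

Parameterise the cylinder of radius R = 10 as
    r(θ) = (10 cos θ, 10 sin θ, z(θ)).
The arc-length element is
    ds = sqrt(100 + (dz/dθ)^2) dθ,
so the Lagrangian is L = sqrt(100 + z'^2).
L depends on z' only, not on z or θ, so ∂L/∂z = 0 and
    ∂L/∂z' = z' / sqrt(100 + z'^2).
The Euler-Lagrange equation gives
    d/dθ( z' / sqrt(100 + z'^2) ) = 0,
so z' is constant. Integrating once:
    z(θ) = a θ + b,
a helix on the cylinder (a straight line when the cylinder is unrolled). The constants a, b are determined by the endpoint conditions.
With endpoint conditions z(0) = 3 and z(π/2) = 12: from z(0) = b we get b = 3, and a·π/2 + 3 = 12 gives a = 18/π, so
    z(θ) = (18/π) θ + 3.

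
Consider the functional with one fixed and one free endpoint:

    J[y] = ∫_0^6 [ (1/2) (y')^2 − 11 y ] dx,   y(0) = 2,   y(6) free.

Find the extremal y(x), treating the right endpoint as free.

The Lagrangian L = (1/2) (y')^2 − 11 y gives
    ∂L/∂y = −11,   ∂L/∂y' = y'.
Euler-Lagrange: d/dx(y') − (−11) = 0, i.e. y'' + 11 = 0, so
    y(x) = −(11/2) x^2 + C1 x + C2.
Fixed left endpoint y(0) = 2 ⇒ C2 = 2.
The right endpoint x = 6 is free, so the natural (transversality) condition is ∂L/∂y' |_{x=6} = 0, i.e. y'(6) = 0.
Compute y'(x) = −11 x + C1, so y'(6) = −66 + C1 = 0 ⇒ C1 = 66.
Therefore the extremal is
    y(x) = −(11/2) x^2 + 66 x + 2.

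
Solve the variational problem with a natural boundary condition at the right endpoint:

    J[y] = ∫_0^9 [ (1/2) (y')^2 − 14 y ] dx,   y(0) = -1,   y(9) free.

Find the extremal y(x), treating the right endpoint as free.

The Lagrangian L = (1/2) (y')^2 − 14 y gives
    ∂L/∂y = −14,   ∂L/∂y' = y'.
Euler-Lagrange: d/dx(y') − (−14) = 0, i.e. y'' + 14 = 0, so
    y(x) = −(14/2) x^2 + C1 x + C2.
Fixed left endpoint y(0) = -1 ⇒ C2 = -1.
The right endpoint x = 9 is free, so the natural (transversality) condition is ∂L/∂y' |_{x=9} = 0, i.e. y'(9) = 0.
Compute y'(x) = −14 x + C1, so y'(9) = −126 + C1 = 0 ⇒ C1 = 126.
Therefore the extremal is
    y(x) = −7 x^2 + 126 x − 1.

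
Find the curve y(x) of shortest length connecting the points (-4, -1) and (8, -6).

Arc-length functional: J[y] = ∫ sqrt(1 + (y')^2) dx.
Lagrangian L = sqrt(1 + (y')^2) has no explicit y dependence, so ∂L/∂y = 0 and the Euler-Lagrange equation gives
    d/dx( y' / sqrt(1 + (y')^2) ) = 0  ⇒  y' / sqrt(1 + (y')^2) = const.
Hence y' is constant, so y(x) is affine.
Fitting the endpoints (-4, -1) and (8, -6):
    slope m = ((-6) − (-1)) / (8 − (-4)) = -5/12,
    intercept c = (-1) − m·(-4) = -8/3.
Extremal: y(x) = (-5/12) x - 8/3.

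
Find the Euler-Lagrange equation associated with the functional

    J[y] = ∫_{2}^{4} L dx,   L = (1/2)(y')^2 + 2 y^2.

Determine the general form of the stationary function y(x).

The Lagrangian is L = (1/2)(y')^2 + 2 y^2.
∂L/∂y = 4y.
∂L/∂y' = y'.
The Euler-Lagrange equation d/dx(∂L/∂y') − ∂L/∂y = 0 becomes:
    y'' - 4 y = 0
General solution: y(x) = A e^(2x) + B e^(-2x), where A and B are arbitrary constants fixed by the endpoint conditions.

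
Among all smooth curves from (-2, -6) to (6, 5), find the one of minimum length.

Arc-length functional: J[y] = ∫ sqrt(1 + (y')^2) dx.
Lagrangian L = sqrt(1 + (y')^2) has no explicit y dependence, so ∂L/∂y = 0 and the Euler-Lagrange equation gives
    d/dx( y' / sqrt(1 + (y')^2) ) = 0  ⇒  y' / sqrt(1 + (y')^2) = const.
Hence y' is constant, so y(x) is affine.
Fitting the endpoints (-2, -6) and (6, 5):
    slope m = (5 − (-6)) / (6 − (-2)) = 11/8,
    intercept c = (-6) − m·(-2) = -13/4.
Extremal: y(x) = (11/8) x - 13/4.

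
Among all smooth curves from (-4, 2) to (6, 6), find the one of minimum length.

Arc-length functional: J[y] = ∫ sqrt(1 + (y')^2) dx.
Lagrangian L = sqrt(1 + (y')^2) has no explicit y dependence, so ∂L/∂y = 0 and the Euler-Lagrange equation gives
    d/dx( y' / sqrt(1 + (y')^2) ) = 0  ⇒  y' / sqrt(1 + (y')^2) = const.
Hence y' is constant, so y(x) is affine.
Fitting the endpoints (-4, 2) and (6, 6):
    slope m = (6 − 2) / (6 − (-4)) = 2/5,
    intercept c = 2 − m·(-4) = 18/5.
Extremal: y(x) = (2/5) x + 18/5.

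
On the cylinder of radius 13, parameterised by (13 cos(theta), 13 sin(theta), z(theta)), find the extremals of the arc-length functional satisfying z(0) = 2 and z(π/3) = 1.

Parameterise the cylinder of radius R = 13 as
    r(θ) = (13 cos θ, 13 sin θ, z(θ)).
The arc-length element is
    ds = sqrt(169 + (dz/dθ)^2) dθ,
so the Lagrangian is L = sqrt(169 + z'^2).
L depends on z' only, not on z or θ, so ∂L/∂z = 0 and
    ∂L/∂z' = z' / sqrt(169 + z'^2).
The Euler-Lagrange equation gives
    d/dθ( z' / sqrt(169 + z'^2) ) = 0,
so z' is constant. Integrating once:
    z(θ) = a θ + b,
a helix on the cylinder (a straight line when the cylinder is unrolled). The constants a, b are determined by the endpoint conditions.
With endpoint conditions z(0) = 2 and z(π/3) = 1: from z(0) = b we get b = 2, and a·π/3 + 2 = 1 gives a = -3/π, so
    z(θ) = (-3/π) θ + 2.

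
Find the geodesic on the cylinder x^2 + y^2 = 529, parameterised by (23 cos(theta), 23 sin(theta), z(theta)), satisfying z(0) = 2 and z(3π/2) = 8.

Parameterise the cylinder of radius R = 23 as
    r(θ) = (23 cos θ, 23 sin θ, z(θ)).
The arc-length element is
    ds = sqrt(529 + (dz/dθ)^2) dθ,
so the Lagrangian is L = sqrt(529 + z'^2).
L depends on z' only, not on z or θ, so ∂L/∂z = 0 and
    ∂L/∂z' = z' / sqrt(529 + z'^2).
The Euler-Lagrange equation gives
    d/dθ( z' / sqrt(529 + z'^2) ) = 0,
so z' is constant. Integrating once:
    z(θ) = a θ + b,
a helix on the cylinder (a straight line when the cylinder is unrolled). The constants a, b are determined by the endpoint conditions.
With endpoint conditions z(0) = 2 and z(3π/2) = 8: from z(0) = b we get b = 2, and a·3π/2 + 2 = 8 gives a = 4/π, so
    z(θ) = (4/π) θ + 2.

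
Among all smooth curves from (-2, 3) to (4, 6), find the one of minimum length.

Arc-length functional: J[y] = ∫ sqrt(1 + (y')^2) dx.
Lagrangian L = sqrt(1 + (y')^2) has no explicit y dependence, so ∂L/∂y = 0 and the Euler-Lagrange equation gives
    d/dx( y' / sqrt(1 + (y')^2) ) = 0  ⇒  y' / sqrt(1 + (y')^2) = const.
Hence y' is constant, so y(x) is affine.
Fitting the endpoints (-2, 3) and (4, 6):
    slope m = (6 − 3) / (4 − (-2)) = 1/2,
    intercept c = 3 − m·(-2) = 4.
Extremal: y(x) = (1/2) x + 4.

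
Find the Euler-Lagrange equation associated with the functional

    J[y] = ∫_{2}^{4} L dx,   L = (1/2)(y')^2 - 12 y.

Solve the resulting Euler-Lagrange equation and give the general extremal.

The Lagrangian is L = (1/2)(y')^2 - 12 y.
∂L/∂y = -12.
∂L/∂y' = y'.
The Euler-Lagrange equation d/dx(∂L/∂y') − ∂L/∂y = 0 becomes:
    y'' + 12 = 0
General solution: y(x) = -6 x^2 + A x + B, where A and B are arbitrary constants fixed by the endpoint conditions.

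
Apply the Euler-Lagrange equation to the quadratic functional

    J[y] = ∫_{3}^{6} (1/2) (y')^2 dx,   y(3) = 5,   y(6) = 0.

The Lagrangian is L = (1/2) (y')^2.
Compute ∂L/∂y = 0, ∂L/∂y' = y'.
The Euler-Lagrange equation d/dx(∂L/∂y') − ∂L/∂y = 0 reduces to
    y'' = 0.
Its general solution is
    y(x) = A x + B,
with A, B fixed by the endpoint conditions.
Applying the endpoint conditions y(3) = 5 and y(6) = 0: solve A·3 + B = 5 and A·6 + B = 0. Subtracting gives A(6 − 3) = 0 − 5, so A = -5/3, and B = 5 − A·3 = 10. Therefore
    y(x) = (-5/3) x + 10.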